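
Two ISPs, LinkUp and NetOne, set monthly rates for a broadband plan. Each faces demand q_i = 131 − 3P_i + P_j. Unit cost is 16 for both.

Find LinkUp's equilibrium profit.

LinkUp's profit: π = (P_{LinkUp} − 16)(131 − 3P_{LinkUp} + P_{NetOne}).
∂π/∂P_{LinkUp} = 179 − 6P_{LinkUp} + P_{NetOne} = 0 ⇒ P_{LinkUp} = 179/6 + (1/6)P_{NetOne}.
Setting P_{LinkUp} = P_{NetOne} in the reaction function: P_{LinkUp} = 179/6 + (1/6)P_{LinkUp}, so P_{LinkUp} = (179/6) / (5/6) = 35.8.
q_{LinkUp} = 131 − 3·35.8 + 35.8 = 59.4.
Profit = (35.8 − 16)·59.4 = 1176.12.

1176.12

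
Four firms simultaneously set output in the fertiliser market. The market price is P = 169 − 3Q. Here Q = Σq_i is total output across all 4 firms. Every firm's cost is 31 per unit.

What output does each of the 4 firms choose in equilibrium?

9.2

A representative firm's profit is π_i = q_i(169 − 3Q) − 31q_i, with Q = q_i + Σ_{j≠i} q_j.
First-order condition: 138 − 6q_i − 3Σ_{j≠i} q_j = 0.
In a symmetric equilibrium every firm chooses the same q, so Σ_{j≠i} q_j = 3q. The condition becomes 138 − 15q = 0, giving q = 138/15 = 9.2.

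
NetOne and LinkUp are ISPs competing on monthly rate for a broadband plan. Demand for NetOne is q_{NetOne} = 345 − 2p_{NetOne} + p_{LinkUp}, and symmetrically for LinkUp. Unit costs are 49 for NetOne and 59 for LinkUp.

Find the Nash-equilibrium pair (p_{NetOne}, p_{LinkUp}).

149, 153

NetOne's profit: π = (p_{NetOne} − 49)(345 − 2p_{NetOne} + p_{LinkUp}).
∂π/∂p_{NetOne} = 443 − 4p_{NetOne} + p_{LinkUp} = 0 ⇒ p_{NetOne} = 110.75 + 0.25p_{LinkUp}.
Similarly p_{LinkUp} = 115.75 + 0.25p_{NetOne}.
Substituting the second reaction function into the first: p_{NetOne} = 110.75 + 0.25(115.75 + 0.25p_{NetOne}), which gives 0.9375p_{NetOne} = 139.6875 ⇒ p_{NetOne} = 149.
Then p_{LinkUp} = 115.75 + 0.25·149 = 153.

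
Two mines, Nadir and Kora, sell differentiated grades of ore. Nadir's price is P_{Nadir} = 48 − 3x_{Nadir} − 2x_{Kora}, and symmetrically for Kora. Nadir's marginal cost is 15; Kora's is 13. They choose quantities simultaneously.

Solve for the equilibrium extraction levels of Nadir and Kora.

4, 4.5

Mine Nadir's profit: π = x_{Nadir}(48 − 3x_{Nadir} − 2x_{Kora}) − 15x_{Nadir}.
∂π/∂x_{Nadir} = 33 − 6x_{Nadir} − 2x_{Kora} = 0 ⇒ x_{Nadir} = 5.5 − (1/3)x_{Kora}.
Similarly x_{Kora} = 35/6 − (1/3)x_{Nadir}.
Solving the two reaction functions simultaneously: (1 − (−1/3)(−1/3))x_{Nadir} = 5.5 − (1/3)·(35/6), so (8/9)x_{Nadir} = 32/9 and x_{Nadir} = 4.
Then x_{Kora} = 35/6 − (1/3)·4 = 4.5.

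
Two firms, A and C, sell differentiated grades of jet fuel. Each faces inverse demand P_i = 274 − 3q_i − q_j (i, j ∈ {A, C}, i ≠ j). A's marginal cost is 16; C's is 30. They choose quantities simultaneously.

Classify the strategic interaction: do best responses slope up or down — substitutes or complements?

strategic substitutes

Firm A's profit: π = q_A(274 − 3q_A − q_C) − 16q_A.
∂π/∂q_A = 258 − 6q_A − q_C = 0 ⇒ q_A = 43 − (1/6)q_C.
The best-response slope dq_A/dq_C = −1/6 < 0: the reaction function is downward-sloping, so the choices are strategic substitutes.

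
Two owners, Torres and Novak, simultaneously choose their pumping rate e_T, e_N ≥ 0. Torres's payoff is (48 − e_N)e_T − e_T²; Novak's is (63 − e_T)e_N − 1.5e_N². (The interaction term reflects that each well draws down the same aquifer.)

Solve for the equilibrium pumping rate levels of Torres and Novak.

Expanding Torres's payoff: 48e_T − e_Ne_T − e_T².
∂π/∂e_T = 48 − e_N − 2e_T = 0, so e_T = 24 − 0.5e_N.
Likewise for Novak: e_N = 21 − (1/3)e_T.
Substituting the second reaction function into the first: e_T = 24 − 0.5(21 − (1/3)e_T), which gives (5/6)e_T = 13.5 ⇒ e_T = 16.2.
Then e_N = 21 − (1/3)·16.2 = 15.6.

16.2, 15.6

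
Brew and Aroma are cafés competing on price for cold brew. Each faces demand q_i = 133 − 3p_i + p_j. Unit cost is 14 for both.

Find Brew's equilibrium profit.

1323

Brew's profit: π = (p_{Brew} − 14)(133 − 3p_{Brew} + p_{Aroma}).
∂π/∂p_{Brew} = 175 − 6p_{Brew} + p_{Aroma} = 0 ⇒ p_{Brew} = 175/6 + (1/6)p_{Aroma}.
The game is symmetric, so in equilibrium p_{Aroma} = p_{Brew}: the reaction function gives (5/6)p_{Brew} = 175/6, hence p_{Brew} = 35.
q_{Brew} = 133 − 3·35 + 35 = 63.
Profit = (35 − 14)·63 = 1323.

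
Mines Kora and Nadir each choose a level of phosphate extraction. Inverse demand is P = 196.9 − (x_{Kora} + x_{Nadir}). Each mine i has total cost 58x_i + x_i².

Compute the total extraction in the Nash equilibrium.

Mine Kora's profit: π = x_{Kora}(196.9 − (x_{Kora} + x_{Nadir})) − 58x_{Kora} − x_{Kora}².
∂π/∂x_{Kora} = 138.9 − 4x_{Kora} − x_{Nadir} = 0, so x_{Kora} = 34.725 − 0.25x_{Nadir}.
Setting x_{Kora} = x_{Nadir} in the reaction function: x_{Kora} = 34.725 − 0.25x_{Kora}, so x_{Kora} = 34.725 / 1.25 = 27.78.
Total extraction: 27.78 + 27.78 = 55.56.

55.56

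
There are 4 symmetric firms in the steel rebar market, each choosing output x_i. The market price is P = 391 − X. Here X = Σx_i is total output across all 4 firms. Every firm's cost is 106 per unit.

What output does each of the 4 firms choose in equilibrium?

57

A representative firm's profit is π_i = x_i(391 − X) − 106x_i, with X = x_i + Σ_{j≠i} x_j.
First-order condition: 285 − 2x_i − Σ_{j≠i} x_j = 0.
Imposing symmetry (x_j = x for all j) turns Σ_{j≠i} x_j into 3x, so 285 = 5x and x = 57.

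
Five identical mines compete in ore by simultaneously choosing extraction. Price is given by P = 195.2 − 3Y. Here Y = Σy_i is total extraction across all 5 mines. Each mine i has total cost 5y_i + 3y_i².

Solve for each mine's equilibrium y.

A representative mine's profit is π_i = y_i(195.2 − 3Y) − 5y_i − 3y_i², with Y = y_i + Σ_{j≠i} y_j.
First-order condition: 190.2 − 12y_i − 3Σ_{j≠i} y_j = 0.
Imposing symmetry (y_j = y for all j) turns Σ_{j≠i} y_j into 4y, so 190.2 = 24y and y = 7.925.

7.925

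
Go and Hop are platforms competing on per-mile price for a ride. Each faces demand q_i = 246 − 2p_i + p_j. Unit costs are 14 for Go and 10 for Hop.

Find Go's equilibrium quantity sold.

Go's profit: π = (p_{Go} − 14)(246 − 2p_{Go} + p_{Hop}).
∂π/∂p_{Go} = 274 − 4p_{Go} + p_{Hop} = 0 ⇒ p_{Go} = 68.5 + 0.25p_{Hop}.
Similarly p_{Hop} = 66.5 + 0.25p_{Go}.
Substituting the second reaction function into the first: p_{Go} = 68.5 + 0.25(66.5 + 0.25p_{Go}), which gives 0.9375p_{Go} = 85.125 ⇒ p_{Go} = 90.8.
Then p_{Hop} = 66.5 + 0.25·90.8 = 89.2.
q_{Go} = 246 − 2·90.8 + 89.2 = 153.6.

153.6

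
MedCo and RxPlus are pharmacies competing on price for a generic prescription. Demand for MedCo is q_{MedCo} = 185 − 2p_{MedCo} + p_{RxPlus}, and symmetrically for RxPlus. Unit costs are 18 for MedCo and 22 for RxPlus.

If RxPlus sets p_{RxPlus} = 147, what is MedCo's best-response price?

92

MedCo's profit: π = (p_{MedCo} − 18)(185 − 2p_{MedCo} + p_{RxPlus}).
∂π/∂p_{MedCo} = 221 − 4p_{MedCo} + p_{RxPlus} = 0 ⇒ p_{MedCo} = 55.25 + 0.25p_{RxPlus}.
At p_{RxPlus} = 147: p_{MedCo} = 55.25 + 0.25·147 = 92.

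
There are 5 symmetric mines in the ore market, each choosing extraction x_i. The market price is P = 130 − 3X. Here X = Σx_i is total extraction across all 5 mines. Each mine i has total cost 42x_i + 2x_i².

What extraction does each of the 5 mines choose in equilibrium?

4

A representative mine's profit is π_i = x_i(130 − 3X) − 42x_i − 2x_i², with X = x_i + Σ_{j≠i} x_j.
First-order condition: 88 − 10x_i − 3Σ_{j≠i} x_j = 0.
With identical mines, set every x_j = x: then 88 − 10x − 12x = 0, i.e. x = 88/22 = 4.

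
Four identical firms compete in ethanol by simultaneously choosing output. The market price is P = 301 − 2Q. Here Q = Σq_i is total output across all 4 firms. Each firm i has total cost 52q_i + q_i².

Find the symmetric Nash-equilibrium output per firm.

A representative firm's profit is π_i = q_i(301 − 2Q) − 52q_i − q_i², with Q = q_i + Σ_{j≠i} q_j.
First-order condition: 249 − 6q_i − 2Σ_{j≠i} q_j = 0.
With identical firms, set every q_j = q: then 249 − 6q − 6q = 0, i.e. q = 249/12 = 20.75.

20.75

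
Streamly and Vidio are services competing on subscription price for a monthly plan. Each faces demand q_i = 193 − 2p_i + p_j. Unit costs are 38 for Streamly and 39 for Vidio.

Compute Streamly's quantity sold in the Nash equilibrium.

Streamly's profit: π = (p_{Streamly} − 38)(193 − 2p_{Streamly} + p_{Vidio}).
∂π/∂p_{Streamly} = 269 − 4p_{Streamly} + p_{Vidio} = 0 ⇒ p_{Streamly} = 67.25 + 0.25p_{Vidio}.
Similarly p_{Vidio} = 67.75 + 0.25p_{Streamly}.
Plugging p_{Vidio} into Streamly's best response: p_{Streamly} = 67.25 + 0.25(67.75 + 0.25p_{Streamly}) ⇒ 0.9375p_{Streamly} = 84.1875, so p_{Streamly} = 89.8.
Then p_{Vidio} = 67.75 + 0.25·89.8 = 90.2.
q_{Streamly} = 193 − 2·89.8 + 90.2 = 103.6.

103.6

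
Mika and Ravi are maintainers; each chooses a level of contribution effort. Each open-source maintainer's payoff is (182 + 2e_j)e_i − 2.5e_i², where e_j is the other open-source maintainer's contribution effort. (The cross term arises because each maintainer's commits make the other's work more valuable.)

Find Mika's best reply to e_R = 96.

Mika's payoff is (182 + 2e_R)e_M − 2.5e_M².
∂π/∂e_M = 182 + 2e_R − 5e_M = 0, so e_M = 36.4 + 0.4e_R.
At e_R = 96: e_M = 36.4 + 0.4·96 = 74.8.

74.8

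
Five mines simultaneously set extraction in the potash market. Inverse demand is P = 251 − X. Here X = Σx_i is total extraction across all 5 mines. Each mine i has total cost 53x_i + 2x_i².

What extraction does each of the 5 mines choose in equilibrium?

A representative mine's profit is π_i = x_i(251 − X) − 53x_i − 2x_i², with X = x_i + Σ_{j≠i} x_j.
First-order condition: 198 − 6x_i − Σ_{j≠i} x_j = 0.
With identical mines, set every x_j = x: then 198 − 6x − 4x = 0, i.e. x = 198/10 = 19.8.

19.8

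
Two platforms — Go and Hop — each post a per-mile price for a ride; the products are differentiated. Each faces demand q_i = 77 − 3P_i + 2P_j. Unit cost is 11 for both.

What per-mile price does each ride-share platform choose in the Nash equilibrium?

27.5

Go's profit: π = (P_{Go} − 11)(77 − 3P_{Go} + 2P_{Hop}).
∂π/∂P_{Go} = 110 − 6P_{Go} + 2P_{Hop} = 0 ⇒ P_{Go} = 55/3 + (1/3)P_{Hop}.
The game is symmetric, so in equilibrium P_{Hop} = P_{Go}: the reaction function gives (2/3)P_{Go} = 55/3, hence P_{Go} = 27.5.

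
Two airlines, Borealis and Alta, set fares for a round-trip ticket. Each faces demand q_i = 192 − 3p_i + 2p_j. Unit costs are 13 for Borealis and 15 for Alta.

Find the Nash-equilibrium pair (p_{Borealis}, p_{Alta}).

Borealis's profit: π = (p_{Borealis} − 13)(192 − 3p_{Borealis} + 2p_{Alta}).
∂π/∂p_{Borealis} = 231 − 6p_{Borealis} + 2p_{Alta} = 0 ⇒ p_{Borealis} = 38.5 + (1/3)p_{Alta}.
Similarly p_{Alta} = 39.5 + (1/3)p_{Borealis}.
Plugging p_{Alta} into Borealis's best response: p_{Borealis} = 38.5 + (1/3)(39.5 + (1/3)p_{Borealis}) ⇒ (8/9)p_{Borealis} = 155/3, so p_{Borealis} = 58.125.
Then p_{Alta} = 39.5 + (1/3)·58.125 = 58.875.

58.125, 58.875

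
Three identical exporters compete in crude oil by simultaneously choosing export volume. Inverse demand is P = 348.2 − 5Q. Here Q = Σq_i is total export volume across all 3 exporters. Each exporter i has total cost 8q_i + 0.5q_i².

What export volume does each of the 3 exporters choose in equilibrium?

16.2

A representative exporter's profit is π_i = q_i(348.2 − 5Q) − 8q_i − 0.5q_i², with Q = q_i + Σ_{j≠i} q_j.
First-order condition: 340.2 − 11q_i − 5Σ_{j≠i} q_j = 0.
In a symmetric equilibrium every exporter chooses the same q, so Σ_{j≠i} q_j = 2q. The condition becomes 340.2 − 21q = 0, giving q = 340.2/21 = 16.2.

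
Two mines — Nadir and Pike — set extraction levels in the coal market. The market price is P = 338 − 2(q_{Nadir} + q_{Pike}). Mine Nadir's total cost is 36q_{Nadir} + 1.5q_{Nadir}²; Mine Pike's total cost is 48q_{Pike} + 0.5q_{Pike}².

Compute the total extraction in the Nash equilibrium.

76

Mine Nadir's profit: π = q_{Nadir}(338 − 2(q_{Nadir} + q_{Pike})) − 36q_{Nadir} − 1.5q_{Nadir}².
∂π/∂q_{Nadir} = 302 − 7q_{Nadir} − 2q_{Pike} = 0, so q_{Nadir} = 302/7 − (2/7)q_{Pike}.
For Pike: ∂π/∂q_{Pike} = 290 − 5q_{Pike} − 2q_{Nadir} = 0 ⇒ q_{Pike} = 58 − 0.4q_{Nadir}.
Substituting the second reaction function into the first: q_{Nadir} = 302/7 − (2/7)(58 − 0.4q_{Nadir}), which gives (31/35)q_{Nadir} = 186/7 ⇒ q_{Nadir} = 30.
Then q_{Pike} = 58 − 0.4·30 = 46.
Total extraction: 30 + 46 = 76.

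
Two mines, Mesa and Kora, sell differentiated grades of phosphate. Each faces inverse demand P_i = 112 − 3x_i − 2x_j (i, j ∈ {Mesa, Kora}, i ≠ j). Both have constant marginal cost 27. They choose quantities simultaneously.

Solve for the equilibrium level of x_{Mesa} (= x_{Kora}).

10.625

Mine Mesa's profit: π = x_{Mesa}(112 − 3x_{Mesa} − 2x_{Kora}) − 27x_{Mesa}.
∂π/∂x_{Mesa} = 85 − 6x_{Mesa} − 2x_{Kora} = 0 ⇒ x_{Mesa} = 85/6 − (1/3)x_{Kora}.
By symmetry x_{Kora} = x_{Mesa}; substituting into the reaction function, (4/3)x_{Mesa} = 85/6 and x_{Mesa} = 10.625.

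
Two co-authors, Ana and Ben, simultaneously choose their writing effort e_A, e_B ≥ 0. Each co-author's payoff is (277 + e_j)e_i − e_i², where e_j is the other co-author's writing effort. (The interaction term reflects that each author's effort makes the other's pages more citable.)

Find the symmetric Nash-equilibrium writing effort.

277

Ana's payoff is (277 + e_B)e_A − e_A².
∂π/∂e_A = 277 + e_B − 2e_A = 0, so e_A = 138.5 + 0.5e_B.
Setting e_A = e_B in the reaction function: e_A = 138.5 + 0.5e_A, so e_A = 138.5 / 0.5 = 277.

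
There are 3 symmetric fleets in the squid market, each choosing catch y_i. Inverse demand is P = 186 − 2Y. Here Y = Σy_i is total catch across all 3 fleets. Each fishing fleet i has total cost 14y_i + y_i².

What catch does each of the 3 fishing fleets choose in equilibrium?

17.2

A representative fishing fleet's profit is π_i = y_i(186 − 2Y) − 14y_i − y_i², with Y = y_i + Σ_{j≠i} y_j.
First-order condition: 172 − 6y_i − 2Σ_{j≠i} y_j = 0.
With identical fishing fleets, set every y_j = y: then 172 − 6y − 4y = 0, i.e. y = 172/10 = 17.2.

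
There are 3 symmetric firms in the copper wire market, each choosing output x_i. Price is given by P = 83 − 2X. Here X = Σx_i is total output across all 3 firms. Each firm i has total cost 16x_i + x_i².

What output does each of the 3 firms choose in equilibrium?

6.7

A representative firm's profit is π_i = x_i(83 − 2X) − 16x_i − x_i², with X = x_i + Σ_{j≠i} x_j.
First-order condition: 67 − 6x_i − 2Σ_{j≠i} x_j = 0.
Imposing symmetry (x_j = x for all j) turns Σ_{j≠i} x_j into 2x, so 67 = 10x and x = 6.7.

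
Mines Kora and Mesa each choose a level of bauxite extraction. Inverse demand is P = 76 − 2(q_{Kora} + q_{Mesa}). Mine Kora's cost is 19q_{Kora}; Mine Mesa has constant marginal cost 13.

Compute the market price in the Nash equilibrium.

Mine Kora's profit: π = q_{Kora}(76 − 2(q_{Kora} + q_{Mesa})) − 19q_{Kora}.
∂π/∂q_{Kora} = 57 − 4q_{Kora} − 2q_{Mesa} = 0, so q_{Kora} = 14.25 − 0.5q_{Mesa}.
By the same steps for Mesa: q_{Mesa} = 15.75 − 0.5q_{Kora}.
Solving the two reaction functions simultaneously: (1 − (−0.5)(−0.5))q_{Kora} = 14.25 − 0.5·15.75, so 0.75q_{Kora} = 6.375 and q_{Kora} = 8.5.
Then q_{Mesa} = 15.75 − 0.5·8.5 = 11.5.
Equilibrium price: P = 76 − 2·20 = 36.

36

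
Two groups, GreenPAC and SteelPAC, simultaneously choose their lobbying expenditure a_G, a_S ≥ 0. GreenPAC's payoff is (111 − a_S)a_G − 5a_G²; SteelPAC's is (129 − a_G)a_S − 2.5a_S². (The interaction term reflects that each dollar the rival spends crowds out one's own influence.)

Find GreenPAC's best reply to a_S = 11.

10

Expanding GreenPAC's payoff: 111a_G − a_Sa_G − 5a_G².
∂π/∂a_G = 111 − a_S − 10a_G = 0, so a_G = 11.1 − 0.1a_S.
At a_S = 11: a_G = 11.1 − 0.1·11 = 10.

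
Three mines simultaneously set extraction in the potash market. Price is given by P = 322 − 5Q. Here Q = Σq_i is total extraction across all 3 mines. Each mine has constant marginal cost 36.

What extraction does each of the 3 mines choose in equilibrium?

A representative mine's profit is π_i = q_i(322 − 5Q) − 36q_i, with Q = q_i + Σ_{j≠i} q_j.
First-order condition: 286 − 10q_i − 5Σ_{j≠i} q_j = 0.
Imposing symmetry (q_j = q for all j) turns Σ_{j≠i} q_j into 2q, so 286 = 20q and q = 14.3.

14.3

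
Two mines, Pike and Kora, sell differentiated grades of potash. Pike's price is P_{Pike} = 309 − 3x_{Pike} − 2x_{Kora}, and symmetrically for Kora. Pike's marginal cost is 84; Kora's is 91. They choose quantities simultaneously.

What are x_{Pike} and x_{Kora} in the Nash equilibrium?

28.5625, 26.8125

Mine Pike's profit: π = x_{Pike}(309 − 3x_{Pike} − 2x_{Kora}) − 84x_{Pike}.
∂π/∂x_{Pike} = 225 − 6x_{Pike} − 2x_{Kora} = 0 ⇒ x_{Pike} = 37.5 − (1/3)x_{Kora}.
Similarly x_{Kora} = 109/3 − (1/3)x_{Pike}.
Solving the two reaction functions simultaneously: (1 − (−1/3)(−1/3))x_{Pike} = 37.5 − (1/3)·(109/3), so (8/9)x_{Pike} = 457/18 and x_{Pike} = 28.5625.
Then x_{Kora} = 109/3 − (1/3)·28.5625 = 26.8125.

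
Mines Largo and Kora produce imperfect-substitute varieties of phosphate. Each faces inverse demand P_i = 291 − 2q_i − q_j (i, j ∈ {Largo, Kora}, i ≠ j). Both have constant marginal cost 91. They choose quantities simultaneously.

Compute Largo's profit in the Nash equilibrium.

Mine Largo's profit: π = q_{Largo}(291 − 2q_{Largo} − q_{Kora}) − 91q_{Largo}.
∂π/∂q_{Largo} = 200 − 4q_{Largo} − q_{Kora} = 0 ⇒ q_{Largo} = 50 − 0.25q_{Kora}.
By symmetry q_{Kora} = q_{Largo}; substituting into the reaction function, 1.25q_{Largo} = 50 and q_{Largo} = 40.
P_{Largo} = 291 − 2·40 − 40 = 171.
Profit = (171 − 91)·40 = 3200.

3200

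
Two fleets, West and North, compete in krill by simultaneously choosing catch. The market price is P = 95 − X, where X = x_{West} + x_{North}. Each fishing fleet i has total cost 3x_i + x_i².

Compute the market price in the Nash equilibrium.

58.2

Fishing fleet West's profit: π = x_{West}(95 − (x_{West} + x_{North})) − 3x_{West} − x_{West}².
∂π/∂x_{West} = 92 − 4x_{West} − x_{North} = 0, so x_{West} = 23 − 0.25x_{North}.
Setting x_{West} = x_{North} in the reaction function: x_{West} = 23 − 0.25x_{West}, so x_{West} = 23 / 1.25 = 18.4.
Equilibrium price: P = 95 − 36.8 = 58.2.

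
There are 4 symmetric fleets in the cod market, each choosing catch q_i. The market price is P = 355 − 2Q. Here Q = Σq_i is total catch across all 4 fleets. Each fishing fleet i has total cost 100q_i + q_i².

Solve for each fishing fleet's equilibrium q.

A representative fishing fleet's profit is π_i = q_i(355 − 2Q) − 100q_i − q_i², with Q = q_i + Σ_{j≠i} q_j.
First-order condition: 255 − 6q_i − 2Σ_{j≠i} q_j = 0.
With identical fishing fleets, set every q_j = q: then 255 − 6q − 6q = 0, i.e. q = 255/12 = 21.25.

21.25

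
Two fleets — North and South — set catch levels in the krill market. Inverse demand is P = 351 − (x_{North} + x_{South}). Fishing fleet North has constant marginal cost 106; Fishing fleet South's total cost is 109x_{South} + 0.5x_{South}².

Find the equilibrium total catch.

146.4

Fishing fleet North's profit: π = x_{North}(351 − (x_{North} + x_{South})) − 106x_{North}.
∂π/∂x_{North} = 245 − 2x_{North} − x_{South} = 0, so x_{North} = 122.5 − 0.5x_{South}.
For South: ∂π/∂x_{South} = 242 − 3x_{South} − x_{North} = 0 ⇒ x_{South} = 242/3 − (1/3)x_{North}.
Plugging x_{South} into North's best response: x_{North} = 122.5 − 0.5(242/3 − (1/3)x_{North}) ⇒ (5/6)x_{North} = 493/6, so x_{North} = 98.6.
Then x_{South} = 242/3 − (1/3)·98.6 = 47.8.
Total catch: 98.6 + 47.8 = 146.4.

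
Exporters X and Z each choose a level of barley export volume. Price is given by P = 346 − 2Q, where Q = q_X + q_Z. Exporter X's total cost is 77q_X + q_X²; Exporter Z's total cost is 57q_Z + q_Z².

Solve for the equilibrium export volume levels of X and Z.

32.375, 37.375

Exporter X's profit: π = q_X(346 − 2(q_X + q_Z)) − 77q_X − q_X².
∂π/∂q_X = 269 − 6q_X − 2q_Z = 0, so q_X = 269/6 − (1/3)q_Z.
By the same steps for Z: q_Z = 289/6 − (1/3)q_X.
Substituting the second reaction function into the first: q_X = 269/6 − (1/3)(289/6 − (1/3)q_X), which gives (8/9)q_X = 259/9 ⇒ q_X = 32.375.
Then q_Z = 289/6 − (1/3)·32.375 = 37.375.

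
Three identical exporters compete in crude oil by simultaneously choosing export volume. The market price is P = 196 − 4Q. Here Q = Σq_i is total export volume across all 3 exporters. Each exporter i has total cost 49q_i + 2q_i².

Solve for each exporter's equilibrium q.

7.35

A representative exporter's profit is π_i = q_i(196 − 4Q) − 49q_i − 2q_i², with Q = q_i + Σ_{j≠i} q_j.
First-order condition: 147 − 12q_i − 4Σ_{j≠i} q_j = 0.
With identical exporters, set every q_j = q: then 147 − 12q − 8q = 0, i.e. q = 147/20 = 7.35.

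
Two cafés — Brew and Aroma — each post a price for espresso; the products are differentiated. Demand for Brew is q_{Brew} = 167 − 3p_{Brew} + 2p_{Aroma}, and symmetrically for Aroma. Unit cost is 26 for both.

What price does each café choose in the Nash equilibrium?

61.25

Brew's profit: π = (p_{Brew} − 26)(167 − 3p_{Brew} + 2p_{Aroma}).
∂π/∂p_{Brew} = 245 − 6p_{Brew} + 2p_{Aroma} = 0 ⇒ p_{Brew} = 245/6 + (1/3)p_{Aroma}.
The game is symmetric, so in equilibrium p_{Aroma} = p_{Brew}: the reaction function gives (2/3)p_{Brew} = 245/6, hence p_{Brew} = 61.25.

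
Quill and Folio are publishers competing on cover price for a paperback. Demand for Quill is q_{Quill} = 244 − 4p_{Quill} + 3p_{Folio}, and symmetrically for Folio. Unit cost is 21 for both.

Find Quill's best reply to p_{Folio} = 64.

65

Quill's profit: π = (p_{Quill} − 21)(244 − 4p_{Quill} + 3p_{Folio}).
∂π/∂p_{Quill} = 328 − 8p_{Quill} + 3p_{Folio} = 0 ⇒ p_{Quill} = 41 + 0.375p_{Folio}.
At p_{Folio} = 64: p_{Quill} = 41 + 0.375·64 = 65.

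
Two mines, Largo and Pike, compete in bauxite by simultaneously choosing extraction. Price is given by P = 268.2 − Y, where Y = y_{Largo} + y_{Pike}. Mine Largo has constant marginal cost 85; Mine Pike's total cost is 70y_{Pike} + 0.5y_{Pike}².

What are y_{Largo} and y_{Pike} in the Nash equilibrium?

Mine Largo's profit: π = y_{Largo}(268.2 − (y_{Largo} + y_{Pike})) − 85y_{Largo}.
∂π/∂y_{Largo} = 183.2 − 2y_{Largo} − y_{Pike} = 0, so y_{Largo} = 91.6 − 0.5y_{Pike}.
For Pike: ∂π/∂y_{Pike} = 198.2 − 3y_{Pike} − y_{Largo} = 0 ⇒ y_{Pike} = 991/15 − (1/3)y_{Largo}.
Plugging y_{Pike} into Largo's best response: y_{Largo} = 91.6 − 0.5(991/15 − (1/3)y_{Largo}) ⇒ (5/6)y_{Largo} = 1757/30, so y_{Largo} = 70.28.
Then y_{Pike} = 991/15 − (1/3)·70.28 = 42.64.

70.28, 42.64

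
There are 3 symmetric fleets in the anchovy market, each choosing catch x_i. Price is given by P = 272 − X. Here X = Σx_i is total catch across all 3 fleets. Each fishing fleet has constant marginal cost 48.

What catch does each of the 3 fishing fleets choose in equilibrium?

A representative fishing fleet's profit is π_i = x_i(272 − X) − 48x_i, with X = x_i + Σ_{j≠i} x_j.
First-order condition: 224 − 2x_i − Σ_{j≠i} x_j = 0.
With identical fishing fleets, set every x_j = x: then 224 − 2x − 2x = 0, i.e. x = 224/4 = 56.

56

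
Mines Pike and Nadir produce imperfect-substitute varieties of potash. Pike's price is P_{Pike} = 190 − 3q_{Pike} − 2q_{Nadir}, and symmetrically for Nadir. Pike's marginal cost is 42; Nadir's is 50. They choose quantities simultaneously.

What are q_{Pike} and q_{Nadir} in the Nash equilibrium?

Mine Pike's profit: π = q_{Pike}(190 − 3q_{Pike} − 2q_{Nadir}) − 42q_{Pike}.
∂π/∂q_{Pike} = 148 − 6q_{Pike} − 2q_{Nadir} = 0 ⇒ q_{Pike} = 74/3 − (1/3)q_{Nadir}.
Similarly q_{Nadir} = 70/3 − (1/3)q_{Pike}.
Plugging q_{Nadir} into Pike's best response: q_{Pike} = 74/3 − (1/3)(70/3 − (1/3)q_{Pike}) ⇒ (8/9)q_{Pike} = 152/9, so q_{Pike} = 19.
Then q_{Nadir} = 70/3 − (1/3)·19 = 17.

19, 17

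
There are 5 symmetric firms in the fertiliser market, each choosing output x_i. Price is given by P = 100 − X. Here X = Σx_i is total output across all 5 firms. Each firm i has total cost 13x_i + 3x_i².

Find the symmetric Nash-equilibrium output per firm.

A representative firm's profit is π_i = x_i(100 − X) − 13x_i − 3x_i², with X = x_i + Σ_{j≠i} x_j.
First-order condition: 87 − 8x_i − Σ_{j≠i} x_j = 0.
In a symmetric equilibrium every firm chooses the same x, so Σ_{j≠i} x_j = 4x. The condition becomes 87 − 12x = 0, giving x = 87/12 = 7.25.

7.25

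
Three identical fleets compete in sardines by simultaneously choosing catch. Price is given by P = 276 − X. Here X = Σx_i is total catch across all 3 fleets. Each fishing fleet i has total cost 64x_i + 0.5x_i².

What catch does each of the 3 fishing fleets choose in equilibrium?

A representative fishing fleet's profit is π_i = x_i(276 − X) − 64x_i − 0.5x_i², with X = x_i + Σ_{j≠i} x_j.
First-order condition: 212 − 3x_i − Σ_{j≠i} x_j = 0.
In a symmetric equilibrium every fishing fleet chooses the same x, so Σ_{j≠i} x_j = 2x. The condition becomes 212 − 5x = 0, giving x = 212/5 = 42.4.

42.4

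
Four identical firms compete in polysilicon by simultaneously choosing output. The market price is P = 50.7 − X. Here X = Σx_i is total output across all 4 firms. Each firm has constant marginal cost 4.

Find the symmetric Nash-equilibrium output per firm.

9.34

A representative firm's profit is π_i = x_i(50.7 − X) − 4x_i, with X = x_i + Σ_{j≠i} x_j.
First-order condition: 46.7 − 2x_i − Σ_{j≠i} x_j = 0.
In a symmetric equilibrium every firm chooses the same x, so Σ_{j≠i} x_j = 3x. The condition becomes 46.7 − 5x = 0, giving x = 46.7/5 = 9.34.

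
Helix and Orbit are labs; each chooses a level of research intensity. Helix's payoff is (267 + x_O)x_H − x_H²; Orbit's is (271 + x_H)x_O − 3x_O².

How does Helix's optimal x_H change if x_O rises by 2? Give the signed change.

1

Expanding Helix's payoff: 267x_H + x_Ox_H − x_H².
∂π/∂x_H = 267 + x_O − 2x_H = 0, so x_H = 133.5 + 0.5x_O.
The reaction-function slope is 0.5, so a 2-unit rise in x_O moves x_H by 0.5 × 2 = 1. Helix's best response rises — the actions are strategic complements.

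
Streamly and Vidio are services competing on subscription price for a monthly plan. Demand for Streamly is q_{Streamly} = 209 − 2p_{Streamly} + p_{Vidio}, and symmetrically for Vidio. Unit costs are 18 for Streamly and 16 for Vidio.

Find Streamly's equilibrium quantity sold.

Streamly's profit: π = (p_{Streamly} − 18)(209 − 2p_{Streamly} + p_{Vidio}).
∂π/∂p_{Streamly} = 245 − 4p_{Streamly} + p_{Vidio} = 0 ⇒ p_{Streamly} = 61.25 + 0.25p_{Vidio}.
Similarly p_{Vidio} = 60.25 + 0.25p_{Streamly}.
Solving the two reaction functions simultaneously: (1 − (0.25)(0.25))p_{Streamly} = 61.25 + 0.25·60.25, so 0.9375p_{Streamly} = 76.3125 and p_{Streamly} = 81.4.
Then p_{Vidio} = 60.25 + 0.25·81.4 = 80.6.
q_{Streamly} = 209 − 2·81.4 + 80.6 = 126.8.

126.8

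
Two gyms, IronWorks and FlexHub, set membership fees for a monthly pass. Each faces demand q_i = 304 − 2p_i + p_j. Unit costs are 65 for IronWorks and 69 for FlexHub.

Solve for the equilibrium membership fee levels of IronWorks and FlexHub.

145.2, 146.8

IronWorks's profit: π = (p_{IronWorks} − 65)(304 − 2p_{IronWorks} + p_{FlexHub}).
∂π/∂p_{IronWorks} = 434 − 4p_{IronWorks} + p_{FlexHub} = 0 ⇒ p_{IronWorks} = 108.5 + 0.25p_{FlexHub}.
Similarly p_{FlexHub} = 110.5 + 0.25p_{IronWorks}.
Substituting the second reaction function into the first: p_{IronWorks} = 108.5 + 0.25(110.5 + 0.25p_{IronWorks}), which gives 0.9375p_{IronWorks} = 136.125 ⇒ p_{IronWorks} = 145.2.
Then p_{FlexHub} = 110.5 + 0.25·145.2 = 146.8.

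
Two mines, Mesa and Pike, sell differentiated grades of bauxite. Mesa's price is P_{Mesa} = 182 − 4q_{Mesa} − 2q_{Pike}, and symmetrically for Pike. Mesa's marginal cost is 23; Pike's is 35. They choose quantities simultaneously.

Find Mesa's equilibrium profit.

Mine Mesa's profit: π = q_{Mesa}(182 − 4q_{Mesa} − 2q_{Pike}) − 23q_{Mesa}.
∂π/∂q_{Mesa} = 159 − 8q_{Mesa} − 2q_{Pike} = 0 ⇒ q_{Mesa} = 19.875 − 0.25q_{Pike}.
Similarly q_{Pike} = 18.375 − 0.25q_{Mesa}.
Substituting the second reaction function into the first: q_{Mesa} = 19.875 − 0.25(18.375 − 0.25q_{Mesa}), which gives 0.9375q_{Mesa} = 489/32 ⇒ q_{Mesa} = 16.3.
Then q_{Pike} = 18.375 − 0.25·16.3 = 14.3.
P_{Mesa} = 182 − 4·16.3 − 2·14.3 = 88.2.
Profit = (88.2 − 23)·16.3 = 1062.76.

1062.76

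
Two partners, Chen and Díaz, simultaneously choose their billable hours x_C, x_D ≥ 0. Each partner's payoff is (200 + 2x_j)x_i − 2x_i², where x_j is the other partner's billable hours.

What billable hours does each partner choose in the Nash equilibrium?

Chen's payoff is (200 + 2x_D)x_C − 2x_C².
∂π/∂x_C = 200 + 2x_D − 4x_C = 0, so x_C = 50 + 0.5x_D.
By symmetry x_D = x_C; substituting into the reaction function, 0.5x_C = 50 and x_C = 100.

100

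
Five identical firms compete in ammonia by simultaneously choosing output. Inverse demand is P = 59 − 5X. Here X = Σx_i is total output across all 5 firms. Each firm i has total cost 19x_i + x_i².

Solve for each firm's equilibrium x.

A representative firm's profit is π_i = x_i(59 − 5X) − 19x_i − x_i², with X = x_i + Σ_{j≠i} x_j.
First-order condition: 40 − 12x_i − 5Σ_{j≠i} x_j = 0.
With identical firms, set every x_j = x: then 40 − 12x − 20x = 0, i.e. x = 40/32 = 1.25.

1.25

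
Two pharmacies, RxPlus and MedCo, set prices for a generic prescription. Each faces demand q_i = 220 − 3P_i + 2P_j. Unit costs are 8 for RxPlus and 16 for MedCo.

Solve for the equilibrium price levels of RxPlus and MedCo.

RxPlus's profit: π = (P_{RxPlus} − 8)(220 − 3P_{RxPlus} + 2P_{MedCo}).
∂π/∂P_{RxPlus} = 244 − 6P_{RxPlus} + 2P_{MedCo} = 0 ⇒ P_{RxPlus} = 122/3 + (1/3)P_{MedCo}.
Similarly P_{MedCo} = 134/3 + (1/3)P_{RxPlus}.
Plugging P_{MedCo} into RxPlus's best response: P_{RxPlus} = 122/3 + (1/3)(134/3 + (1/3)P_{RxPlus}) ⇒ (8/9)P_{RxPlus} = 500/9, so P_{RxPlus} = 62.5.
Then P_{MedCo} = 134/3 + (1/3)·62.5 = 65.5.

62.5, 65.5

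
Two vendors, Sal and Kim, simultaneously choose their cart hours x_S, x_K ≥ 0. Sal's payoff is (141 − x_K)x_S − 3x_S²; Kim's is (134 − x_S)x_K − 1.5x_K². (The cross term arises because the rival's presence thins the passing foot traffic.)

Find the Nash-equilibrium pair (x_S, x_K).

Expanding Sal's payoff: 141x_S − x_Kx_S − 3x_S².
∂π/∂x_S = 141 − x_K − 6x_S = 0, so x_S = 23.5 − (1/6)x_K.
Likewise for Kim: x_K = 134/3 − (1/3)x_S.
Solving the two reaction functions simultaneously: (1 − (−1/6)(−1/3))x_S = 23.5 − (1/6)·(134/3), so (17/18)x_S = 289/18 and x_S = 17.
Then x_K = 134/3 − (1/3)·17 = 39.

17, 39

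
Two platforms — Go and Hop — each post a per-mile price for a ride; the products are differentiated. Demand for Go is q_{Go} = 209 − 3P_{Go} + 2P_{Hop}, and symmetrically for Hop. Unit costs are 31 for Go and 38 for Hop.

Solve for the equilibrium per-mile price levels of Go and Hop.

76.8125, 79.4375

Go's profit: π = (P_{Go} − 31)(209 − 3P_{Go} + 2P_{Hop}).
∂π/∂P_{Go} = 302 − 6P_{Go} + 2P_{Hop} = 0 ⇒ P_{Go} = 151/3 + (1/3)P_{Hop}.
Similarly P_{Hop} = 323/6 + (1/3)P_{Go}.
Solving the two reaction functions simultaneously: (1 − (1/3)(1/3))P_{Go} = 151/3 + (1/3)·(323/6), so (8/9)P_{Go} = 1229/18 and P_{Go} = 76.8125.
Then P_{Hop} = 323/6 + (1/3)·76.8125 = 79.4375.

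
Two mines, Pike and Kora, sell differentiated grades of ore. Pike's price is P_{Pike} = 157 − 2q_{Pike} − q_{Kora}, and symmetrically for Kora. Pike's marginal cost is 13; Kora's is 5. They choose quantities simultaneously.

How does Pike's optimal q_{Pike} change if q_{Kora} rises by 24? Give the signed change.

Mine Pike's profit: π = q_{Pike}(157 − 2q_{Pike} − q_{Kora}) − 13q_{Pike}.
∂π/∂q_{Pike} = 144 − 4q_{Pike} − q_{Kora} = 0 ⇒ q_{Pike} = 36 − 0.25q_{Kora}.
The reaction-function slope is −0.25, so a 24-unit rise in q_{Kora} moves q_{Pike} by −0.25 × 24 = −6. Pike's best response falls — the actions are strategic substitutes.

-6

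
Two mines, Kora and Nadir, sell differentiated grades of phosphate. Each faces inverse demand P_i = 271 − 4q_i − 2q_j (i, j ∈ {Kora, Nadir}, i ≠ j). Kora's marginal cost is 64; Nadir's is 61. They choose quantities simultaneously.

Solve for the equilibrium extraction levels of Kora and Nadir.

20.6, 21.1

Mine Kora's profit: π = q_{Kora}(271 − 4q_{Kora} − 2q_{Nadir}) − 64q_{Kora}.
∂π/∂q_{Kora} = 207 − 8q_{Kora} − 2q_{Nadir} = 0 ⇒ q_{Kora} = 25.875 − 0.25q_{Nadir}.
Similarly q_{Nadir} = 26.25 − 0.25q_{Kora}.
Substituting the second reaction function into the first: q_{Kora} = 25.875 − 0.25(26.25 − 0.25q_{Kora}), which gives 0.9375q_{Kora} = 19.3125 ⇒ q_{Kora} = 20.6.
Then q_{Nadir} = 26.25 − 0.25·20.6 = 21.1.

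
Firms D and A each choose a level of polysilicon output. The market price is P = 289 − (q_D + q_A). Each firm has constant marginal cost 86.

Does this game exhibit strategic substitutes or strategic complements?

strategic substitutes

Firm D's profit: π = q_D(289 − (q_D + q_A)) − 86q_D.
∂π/∂q_D = 203 − 2q_D − q_A = 0, so q_D = 101.5 − 0.5q_A.
The best-response slope dq_D/dq_A = −0.5 < 0: the reaction function is downward-sloping, so the choices are strategic substitutes.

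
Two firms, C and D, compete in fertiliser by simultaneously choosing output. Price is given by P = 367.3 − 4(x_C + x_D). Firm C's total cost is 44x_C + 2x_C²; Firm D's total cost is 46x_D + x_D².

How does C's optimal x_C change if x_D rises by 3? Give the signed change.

-1

Firm C's profit: π = x_C(367.3 − 4(x_C + x_D)) − 44x_C − 2x_C².
∂π/∂x_C = 323.3 − 12x_C − 4x_D = 0, so x_C = 3233/120 − (1/3)x_D.
The reaction-function slope is −1/3, so a 3-unit rise in x_D moves x_C by −1/3 × 3 = −1. C's best response falls — the actions are strategic substitutes.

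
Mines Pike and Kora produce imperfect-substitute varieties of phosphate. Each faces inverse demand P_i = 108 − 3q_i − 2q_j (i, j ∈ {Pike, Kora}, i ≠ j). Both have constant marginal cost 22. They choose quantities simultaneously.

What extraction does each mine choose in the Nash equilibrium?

Mine Pike's profit: π = q_{Pike}(108 − 3q_{Pike} − 2q_{Kora}) − 22q_{Pike}.
∂π/∂q_{Pike} = 86 − 6q_{Pike} − 2q_{Kora} = 0 ⇒ q_{Pike} = 43/3 − (1/3)q_{Kora}.
The game is symmetric, so in equilibrium q_{Kora} = q_{Pike}: the reaction function gives (4/3)q_{Pike} = 43/3, hence q_{Pike} = 10.75.

10.75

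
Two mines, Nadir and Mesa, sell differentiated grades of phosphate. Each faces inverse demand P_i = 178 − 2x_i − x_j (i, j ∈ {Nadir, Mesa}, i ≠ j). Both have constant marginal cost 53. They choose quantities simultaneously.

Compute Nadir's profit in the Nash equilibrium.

Mine Nadir's profit: π = x_{Nadir}(178 − 2x_{Nadir} − x_{Mesa}) − 53x_{Nadir}.
∂π/∂x_{Nadir} = 125 − 4x_{Nadir} − x_{Mesa} = 0 ⇒ x_{Nadir} = 31.25 − 0.25x_{Mesa}.
By symmetry x_{Mesa} = x_{Nadir}; substituting into the reaction function, 1.25x_{Nadir} = 31.25 and x_{Nadir} = 25.
P_{Nadir} = 178 − 2·25 − 25 = 103.
Profit = (103 − 53)·25 = 1250.

1250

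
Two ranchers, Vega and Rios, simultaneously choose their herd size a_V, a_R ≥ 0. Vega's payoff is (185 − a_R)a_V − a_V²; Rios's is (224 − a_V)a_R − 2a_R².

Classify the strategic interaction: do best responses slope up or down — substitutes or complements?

strategic substitutes

Expanding Vega's payoff: 185a_V − a_Ra_V − a_V².
∂π/∂a_V = 185 − a_R − 2a_V = 0, so a_V = 92.5 − 0.5a_R.
The best-response slope da_V/da_R = −0.5 < 0: the reaction function is downward-sloping, so the choices are strategic substitutes.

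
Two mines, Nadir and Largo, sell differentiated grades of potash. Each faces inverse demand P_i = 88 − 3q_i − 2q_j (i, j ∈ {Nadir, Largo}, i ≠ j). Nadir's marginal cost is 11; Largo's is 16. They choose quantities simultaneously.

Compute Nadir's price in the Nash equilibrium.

40.8125

Mine Nadir's profit: π = q_{Nadir}(88 − 3q_{Nadir} − 2q_{Largo}) − 11q_{Nadir}.
∂π/∂q_{Nadir} = 77 − 6q_{Nadir} − 2q_{Largo} = 0 ⇒ q_{Nadir} = 77/6 − (1/3)q_{Largo}.
Similarly q_{Largo} = 12 − (1/3)q_{Nadir}.
Substituting the second reaction function into the first: q_{Nadir} = 77/6 − (1/3)(12 − (1/3)q_{Nadir}), which gives (8/9)q_{Nadir} = 53/6 ⇒ q_{Nadir} = 9.9375.
Then q_{Largo} = 12 − (1/3)·9.9375 = 8.6875.
P_{Nadir} = 88 − 3·9.9375 − 2·8.6875 = 40.8125.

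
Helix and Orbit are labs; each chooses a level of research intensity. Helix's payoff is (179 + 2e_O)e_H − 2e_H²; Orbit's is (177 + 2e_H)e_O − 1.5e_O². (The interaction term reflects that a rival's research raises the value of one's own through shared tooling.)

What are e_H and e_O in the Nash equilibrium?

Expanding Helix's payoff: 179e_H + 2e_Oe_H − 2e_H².
∂π/∂e_H = 179 + 2e_O − 4e_H = 0, so e_H = 44.75 + 0.5e_O.
Likewise for Orbit: e_O = 59 + (2/3)e_H.
Substituting the second reaction function into the first: e_H = 44.75 + 0.5(59 + (2/3)e_H), which gives (2/3)e_H = 74.25 ⇒ e_H = 111.375.
Then e_O = 59 + (2/3)·111.375 = 133.25.

111.375, 133.25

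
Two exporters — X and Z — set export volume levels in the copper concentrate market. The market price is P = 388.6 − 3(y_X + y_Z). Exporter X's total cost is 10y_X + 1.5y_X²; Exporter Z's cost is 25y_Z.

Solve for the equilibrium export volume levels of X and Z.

Exporter X's profit: π = y_X(388.6 − 3(y_X + y_Z)) − 10y_X − 1.5y_X².
∂π/∂y_X = 378.6 − 9y_X − 3y_Z = 0, so y_X = 631/15 − (1/3)y_Z.
For Z: ∂π/∂y_Z = 363.6 − 6y_Z − 3y_X = 0 ⇒ y_Z = 60.6 − 0.5y_X.
Plugging y_Z into X's best response: y_X = 631/15 − (1/3)(60.6 − 0.5y_X) ⇒ (5/6)y_X = 328/15, so y_X = 26.24.
Then y_Z = 60.6 − 0.5·26.24 = 47.48.

26.24, 47.48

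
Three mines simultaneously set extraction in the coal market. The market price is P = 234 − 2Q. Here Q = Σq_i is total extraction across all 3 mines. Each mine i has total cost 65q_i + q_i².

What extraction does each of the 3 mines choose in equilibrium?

16.9

A representative mine's profit is π_i = q_i(234 − 2Q) − 65q_i − q_i², with Q = q_i + Σ_{j≠i} q_j.
First-order condition: 169 − 6q_i − 2Σ_{j≠i} q_j = 0.
Imposing symmetry (q_j = q for all j) turns Σ_{j≠i} q_j into 2q, so 169 = 10q and q = 16.9.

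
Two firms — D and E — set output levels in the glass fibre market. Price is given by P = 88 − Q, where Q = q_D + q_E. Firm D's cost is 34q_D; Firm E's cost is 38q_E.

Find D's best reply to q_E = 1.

Firm D's profit: π = q_D(88 − (q_D + q_E)) − 34q_D.
∂π/∂q_D = 54 − 2q_D − q_E = 0, so q_D = 27 − 0.5q_E.
At q_E = 1: q_D = 27 − 0.5·1 = 26.5.

26.5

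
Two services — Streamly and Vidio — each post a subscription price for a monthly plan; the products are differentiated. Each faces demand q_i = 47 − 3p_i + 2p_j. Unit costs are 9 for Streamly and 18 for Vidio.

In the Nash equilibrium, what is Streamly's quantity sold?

33.5625

Streamly's profit: π = (p_{Streamly} − 9)(47 − 3p_{Streamly} + 2p_{Vidio}).
∂π/∂p_{Streamly} = 74 − 6p_{Streamly} + 2p_{Vidio} = 0 ⇒ p_{Streamly} = 37/3 + (1/3)p_{Vidio}.
Similarly p_{Vidio} = 101/6 + (1/3)p_{Streamly}.
Plugging p_{Vidio} into Streamly's best response: p_{Streamly} = 37/3 + (1/3)(101/6 + (1/3)p_{Streamly}) ⇒ (8/9)p_{Streamly} = 323/18, so p_{Streamly} = 20.1875.
Then p_{Vidio} = 101/6 + (1/3)·20.1875 = 23.5625.
q_{Streamly} = 47 − 3·20.1875 + 2·23.5625 = 33.5625.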